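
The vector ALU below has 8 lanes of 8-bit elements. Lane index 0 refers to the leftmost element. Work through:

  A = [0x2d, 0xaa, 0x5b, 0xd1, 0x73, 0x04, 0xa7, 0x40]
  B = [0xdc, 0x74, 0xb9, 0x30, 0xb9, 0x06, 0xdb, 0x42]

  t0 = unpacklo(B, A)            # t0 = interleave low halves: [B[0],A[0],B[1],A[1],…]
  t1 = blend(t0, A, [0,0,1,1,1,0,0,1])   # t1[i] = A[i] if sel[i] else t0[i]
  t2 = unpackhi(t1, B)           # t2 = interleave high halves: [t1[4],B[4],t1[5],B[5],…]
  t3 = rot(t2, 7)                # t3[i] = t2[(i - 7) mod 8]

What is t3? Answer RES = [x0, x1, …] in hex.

→ t0 |dc|2d|74|aa|b9|5b|30|d1|
→ t1 |dc|2d|5b|d1|73|5b|30|40|
→ t2 |73|b9|5b|06|30|db|40|42|
→ t3 |b9|5b|06|30|db|40|42|73|

RES = [ 0xb9  0x5b  0x06  0x30  0xdb  0x40  0x42  0x73 ]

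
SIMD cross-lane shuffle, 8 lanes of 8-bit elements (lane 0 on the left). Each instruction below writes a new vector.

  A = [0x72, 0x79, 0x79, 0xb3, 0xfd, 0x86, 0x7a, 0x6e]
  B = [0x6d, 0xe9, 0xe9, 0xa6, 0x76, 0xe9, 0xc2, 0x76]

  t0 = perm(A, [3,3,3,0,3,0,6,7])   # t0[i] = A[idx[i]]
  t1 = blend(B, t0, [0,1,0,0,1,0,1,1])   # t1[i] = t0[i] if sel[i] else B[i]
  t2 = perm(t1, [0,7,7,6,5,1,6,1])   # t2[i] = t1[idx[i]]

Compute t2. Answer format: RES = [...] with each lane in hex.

RES = [0x6d, 0x6e, 0x6e, 0x7a, 0xe9, 0xb3, 0x7a, 0xb3]

→ t0 |b3|b3|b3|72|b3|72|7a|6e|
→ t1 |6d|b3|e9|a6|b3|e9|7a|6e|
→ t2 |6d|6e|6e|7a|e9|b3|7a|b3|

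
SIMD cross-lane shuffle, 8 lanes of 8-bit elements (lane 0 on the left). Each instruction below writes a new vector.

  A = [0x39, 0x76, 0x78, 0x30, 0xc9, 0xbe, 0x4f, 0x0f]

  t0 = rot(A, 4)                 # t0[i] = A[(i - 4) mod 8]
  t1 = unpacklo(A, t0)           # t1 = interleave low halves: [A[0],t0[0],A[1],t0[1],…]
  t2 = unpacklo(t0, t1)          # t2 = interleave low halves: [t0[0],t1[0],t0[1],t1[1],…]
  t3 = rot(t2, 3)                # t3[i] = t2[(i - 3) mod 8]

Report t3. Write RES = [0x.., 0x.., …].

RES = [0x76, 0x0f, 0xbe, 0xc9, 0x39, 0xbe, 0xc9, 0x4f]

t0 = [0xc9, 0xbe, 0x4f, 0x0f, 0x39, 0x76, 0x78, 0x30]
t1 = [0x39, 0xc9, 0x76, 0xbe, 0x78, 0x4f, 0x30, 0x0f]
t2 = [0xc9, 0x39, 0xbe, 0xc9, 0x4f, 0x76, 0x0f, 0xbe]
t3 = [0x76, 0x0f, 0xbe, 0xc9, 0x39, 0xbe, 0xc9, 0x4f]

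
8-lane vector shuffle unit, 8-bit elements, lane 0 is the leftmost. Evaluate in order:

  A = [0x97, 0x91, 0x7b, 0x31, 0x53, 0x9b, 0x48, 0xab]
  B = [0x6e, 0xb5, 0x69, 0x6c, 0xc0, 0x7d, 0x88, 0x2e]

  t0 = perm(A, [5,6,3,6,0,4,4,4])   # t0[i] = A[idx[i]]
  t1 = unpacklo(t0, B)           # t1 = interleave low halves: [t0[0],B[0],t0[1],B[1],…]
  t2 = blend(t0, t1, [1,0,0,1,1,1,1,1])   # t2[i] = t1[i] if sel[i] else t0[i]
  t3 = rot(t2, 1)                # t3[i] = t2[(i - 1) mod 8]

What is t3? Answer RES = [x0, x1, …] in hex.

  t0: 9b 48 31 48 97 53 53 53
  t1: 9b 6e 48 b5 31 69 48 6c
  t2: 9b 48 31 b5 31 69 48 6c
  t3: 6c 9b 48 31 b5 31 69 48

RES = [0x6c, 0x9b, 0x48, 0x31, 0xb5, 0x31, 0x69, 0x48]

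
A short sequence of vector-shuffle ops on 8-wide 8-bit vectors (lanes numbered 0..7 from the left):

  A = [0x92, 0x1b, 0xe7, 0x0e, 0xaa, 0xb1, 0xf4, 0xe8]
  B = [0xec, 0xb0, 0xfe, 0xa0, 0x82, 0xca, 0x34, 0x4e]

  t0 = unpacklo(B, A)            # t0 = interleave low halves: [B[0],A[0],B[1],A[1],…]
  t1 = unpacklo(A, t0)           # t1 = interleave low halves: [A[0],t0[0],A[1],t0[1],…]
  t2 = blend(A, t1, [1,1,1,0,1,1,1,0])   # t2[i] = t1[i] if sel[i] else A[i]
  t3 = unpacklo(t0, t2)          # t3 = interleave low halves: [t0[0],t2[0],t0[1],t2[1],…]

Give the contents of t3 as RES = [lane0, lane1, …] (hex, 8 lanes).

RES = [ 0xec  0x92  0x92  0xec  0xb0  0x1b  0x1b  0x0e ]

  t0: ec 92 b0 1b fe e7 a0 0e
  t1: 92 ec 1b 92 e7 b0 0e 1b
  t2: 92 ec 1b 0e e7 b0 0e e8
  t3: ec 92 92 ec b0 1b 1b 0e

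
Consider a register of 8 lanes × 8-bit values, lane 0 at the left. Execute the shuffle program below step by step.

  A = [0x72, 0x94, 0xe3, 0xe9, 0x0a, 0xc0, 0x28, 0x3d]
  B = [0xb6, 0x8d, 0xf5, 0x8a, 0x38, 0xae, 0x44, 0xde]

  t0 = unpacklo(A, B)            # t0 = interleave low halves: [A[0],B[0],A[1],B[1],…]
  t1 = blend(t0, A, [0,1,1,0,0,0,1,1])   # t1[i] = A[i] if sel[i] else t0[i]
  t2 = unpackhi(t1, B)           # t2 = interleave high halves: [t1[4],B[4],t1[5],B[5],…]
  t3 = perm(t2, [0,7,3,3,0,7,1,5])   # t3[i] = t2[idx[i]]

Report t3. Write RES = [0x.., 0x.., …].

  t0: 72 b6 94 8d e3 f5 e9 8a
  t1: 72 94 e3 8d e3 f5 28 3d
  t2: e3 38 f5 ae 28 44 3d de
  t3: e3 de ae ae e3 de 38 44

RES = [0xe3, 0xde, 0xae, 0xae, 0xe3, 0xde, 0x38, 0x44]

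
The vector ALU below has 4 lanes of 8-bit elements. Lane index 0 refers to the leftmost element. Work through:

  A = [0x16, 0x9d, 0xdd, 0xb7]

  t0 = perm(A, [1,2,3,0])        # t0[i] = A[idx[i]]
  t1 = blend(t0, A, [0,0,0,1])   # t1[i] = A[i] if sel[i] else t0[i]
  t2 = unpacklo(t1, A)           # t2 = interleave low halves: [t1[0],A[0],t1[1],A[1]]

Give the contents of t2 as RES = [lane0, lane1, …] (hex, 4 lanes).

RES = [0x9d, 0x16, 0xdd, 0x9d]

t0 = [0x9d, 0xdd, 0xb7, 0x16]
t1 = [0x9d, 0xdd, 0xb7, 0xb7]
t2 = [0x9d, 0x16, 0xdd, 0x9d]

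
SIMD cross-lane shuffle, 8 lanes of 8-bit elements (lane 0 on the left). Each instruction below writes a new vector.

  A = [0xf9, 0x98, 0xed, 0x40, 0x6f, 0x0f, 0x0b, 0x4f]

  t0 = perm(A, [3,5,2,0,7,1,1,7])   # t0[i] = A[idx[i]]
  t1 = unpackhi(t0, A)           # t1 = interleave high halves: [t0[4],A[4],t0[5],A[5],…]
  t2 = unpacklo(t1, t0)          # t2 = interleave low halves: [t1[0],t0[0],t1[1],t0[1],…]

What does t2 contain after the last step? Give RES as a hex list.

  t0: 40 0f ed f9 4f 98 98 4f
  t1: 4f 6f 98 0f 98 0b 4f 4f
  t2: 4f 40 6f 0f 98 ed 0f f9

RES = [0x4f, 0x40, 0x6f, 0x0f, 0x98, 0xed, 0x0f, 0xf9]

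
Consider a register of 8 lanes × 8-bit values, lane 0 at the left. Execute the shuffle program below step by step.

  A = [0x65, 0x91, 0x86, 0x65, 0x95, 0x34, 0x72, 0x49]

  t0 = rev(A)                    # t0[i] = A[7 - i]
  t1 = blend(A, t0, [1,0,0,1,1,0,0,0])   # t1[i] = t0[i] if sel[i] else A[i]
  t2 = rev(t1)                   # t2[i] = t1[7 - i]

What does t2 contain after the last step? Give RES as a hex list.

→ t0 |49|72|34|95|65|86|91|65|
→ t1 |49|91|86|95|65|34|72|49|
→ t2 |49|72|34|65|95|86|91|49|

RES = [ 0x49  0x72  0x34  0x65  0x95  0x86  0x91  0x49 ]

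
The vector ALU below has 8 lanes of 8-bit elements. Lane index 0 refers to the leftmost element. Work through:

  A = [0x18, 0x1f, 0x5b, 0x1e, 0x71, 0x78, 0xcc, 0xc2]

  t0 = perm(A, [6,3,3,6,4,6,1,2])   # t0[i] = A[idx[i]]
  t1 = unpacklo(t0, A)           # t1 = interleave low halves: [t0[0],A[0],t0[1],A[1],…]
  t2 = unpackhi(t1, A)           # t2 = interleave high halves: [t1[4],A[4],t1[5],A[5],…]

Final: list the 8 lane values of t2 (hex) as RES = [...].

RES = [ 0x1e  0x71  0x5b  0x78  0xcc  0xcc  0x1e  0xc2 ]

  t0: cc 1e 1e cc 71 cc 1f 5b
  t1: cc 18 1e 1f 1e 5b cc 1e
  t2: 1e 71 5b 78 cc cc 1e c2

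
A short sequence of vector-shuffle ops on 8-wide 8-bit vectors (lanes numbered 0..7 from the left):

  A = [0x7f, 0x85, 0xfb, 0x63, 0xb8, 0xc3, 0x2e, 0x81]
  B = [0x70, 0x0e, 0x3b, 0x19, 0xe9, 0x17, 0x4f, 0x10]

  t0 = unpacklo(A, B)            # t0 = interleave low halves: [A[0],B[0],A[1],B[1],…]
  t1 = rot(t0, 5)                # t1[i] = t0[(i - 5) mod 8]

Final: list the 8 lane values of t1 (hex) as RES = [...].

RES = [0x0e, 0xfb, 0x3b, 0x63, 0x19, 0x7f, 0x70, 0x85]

  t0: 7f 70 85 0e fb 3b 63 19
  t1: 0e fb 3b 63 19 7f 70 85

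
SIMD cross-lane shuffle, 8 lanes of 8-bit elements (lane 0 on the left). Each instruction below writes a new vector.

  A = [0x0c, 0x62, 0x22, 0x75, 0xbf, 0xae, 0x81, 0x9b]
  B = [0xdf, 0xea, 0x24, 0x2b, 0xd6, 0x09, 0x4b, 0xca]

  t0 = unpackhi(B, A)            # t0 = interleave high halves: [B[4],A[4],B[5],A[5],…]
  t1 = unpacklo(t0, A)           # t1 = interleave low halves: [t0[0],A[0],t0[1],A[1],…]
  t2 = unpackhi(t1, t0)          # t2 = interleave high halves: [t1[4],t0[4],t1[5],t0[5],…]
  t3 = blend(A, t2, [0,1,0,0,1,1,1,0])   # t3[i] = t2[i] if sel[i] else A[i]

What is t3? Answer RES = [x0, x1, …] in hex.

RES = [0x0c, 0x4b, 0x22, 0x75, 0xae, 0xca, 0x75, 0x9b]

  t0: d6 bf 09 ae 4b 81 ca 9b
  t1: d6 0c bf 62 09 22 ae 75
  t2: 09 4b 22 81 ae ca 75 9b
  t3: 0c 4b 22 75 ae ca 75 9b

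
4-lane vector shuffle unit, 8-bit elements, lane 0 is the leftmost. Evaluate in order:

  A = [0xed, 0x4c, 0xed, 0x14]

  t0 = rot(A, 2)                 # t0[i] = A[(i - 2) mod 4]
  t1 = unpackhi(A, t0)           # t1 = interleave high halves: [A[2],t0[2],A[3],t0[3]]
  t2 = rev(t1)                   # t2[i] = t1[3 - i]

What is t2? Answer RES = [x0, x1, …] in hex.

t0 = [0xed, 0x14, 0xed, 0x4c]
t1 = [0xed, 0xed, 0x14, 0x4c]
t2 = [0x4c, 0x14, 0xed, 0xed]

RES = [ 0x4c  0x14  0xed  0xed ]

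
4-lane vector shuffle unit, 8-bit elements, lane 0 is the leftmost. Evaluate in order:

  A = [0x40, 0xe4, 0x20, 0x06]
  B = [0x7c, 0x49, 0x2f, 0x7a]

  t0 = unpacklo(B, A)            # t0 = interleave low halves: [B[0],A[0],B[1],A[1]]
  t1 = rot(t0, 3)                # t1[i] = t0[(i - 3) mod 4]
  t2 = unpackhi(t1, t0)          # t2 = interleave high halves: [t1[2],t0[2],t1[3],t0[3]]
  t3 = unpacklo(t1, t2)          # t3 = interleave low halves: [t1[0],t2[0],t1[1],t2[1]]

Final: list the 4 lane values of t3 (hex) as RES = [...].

→ t0 |7c|40|49|e4|
→ t1 |40|49|e4|7c|
→ t2 |e4|49|7c|e4|
→ t3 |40|e4|49|49|

RES = [ 0x40  0xe4  0x49  0x49 ]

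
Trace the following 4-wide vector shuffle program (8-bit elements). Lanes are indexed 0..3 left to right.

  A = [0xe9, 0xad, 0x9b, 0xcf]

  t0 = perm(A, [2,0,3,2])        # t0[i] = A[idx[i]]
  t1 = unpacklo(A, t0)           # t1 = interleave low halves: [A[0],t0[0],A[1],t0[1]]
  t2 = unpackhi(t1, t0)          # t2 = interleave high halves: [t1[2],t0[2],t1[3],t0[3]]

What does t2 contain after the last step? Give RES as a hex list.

t0 = [0x9b, 0xe9, 0xcf, 0x9b]
t1 = [0xe9, 0x9b, 0xad, 0xe9]
t2 = [0xad, 0xcf, 0xe9, 0x9b]

RES = [0xad, 0xcf, 0xe9, 0x9b]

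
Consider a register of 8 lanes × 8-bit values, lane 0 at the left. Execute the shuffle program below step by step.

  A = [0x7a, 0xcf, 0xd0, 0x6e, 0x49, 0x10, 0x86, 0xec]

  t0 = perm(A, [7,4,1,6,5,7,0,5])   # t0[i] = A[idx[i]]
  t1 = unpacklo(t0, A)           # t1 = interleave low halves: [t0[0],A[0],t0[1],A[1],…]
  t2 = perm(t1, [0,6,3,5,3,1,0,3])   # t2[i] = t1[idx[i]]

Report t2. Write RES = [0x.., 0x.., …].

RES = [0xec, 0x86, 0xcf, 0xd0, 0xcf, 0x7a, 0xec, 0xcf]

  t0: ec 49 cf 86 10 ec 7a 10
  t1: ec 7a 49 cf cf d0 86 6e
  t2: ec 86 cf d0 cf 7a ec cf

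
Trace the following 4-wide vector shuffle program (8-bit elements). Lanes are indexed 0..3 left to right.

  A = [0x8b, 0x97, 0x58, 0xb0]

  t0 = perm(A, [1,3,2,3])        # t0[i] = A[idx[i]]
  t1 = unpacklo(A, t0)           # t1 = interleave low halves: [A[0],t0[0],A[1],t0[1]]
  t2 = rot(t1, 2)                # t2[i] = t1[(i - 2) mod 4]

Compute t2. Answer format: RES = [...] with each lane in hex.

RES = [ 0x97  0xb0  0x8b  0x97 ]

→ t0 |97|b0|58|b0|
→ t1 |8b|97|97|b0|
→ t2 |97|b0|8b|97|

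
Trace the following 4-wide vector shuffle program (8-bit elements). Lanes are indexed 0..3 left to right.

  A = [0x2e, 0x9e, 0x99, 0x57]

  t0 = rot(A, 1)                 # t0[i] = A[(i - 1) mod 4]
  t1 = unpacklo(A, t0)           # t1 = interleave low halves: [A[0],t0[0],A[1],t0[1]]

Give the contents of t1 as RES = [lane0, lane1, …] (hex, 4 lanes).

RES = [ 0x2e  0x57  0x9e  0x2e ]

  t0: 57 2e 9e 99
  t1: 2e 57 9e 2e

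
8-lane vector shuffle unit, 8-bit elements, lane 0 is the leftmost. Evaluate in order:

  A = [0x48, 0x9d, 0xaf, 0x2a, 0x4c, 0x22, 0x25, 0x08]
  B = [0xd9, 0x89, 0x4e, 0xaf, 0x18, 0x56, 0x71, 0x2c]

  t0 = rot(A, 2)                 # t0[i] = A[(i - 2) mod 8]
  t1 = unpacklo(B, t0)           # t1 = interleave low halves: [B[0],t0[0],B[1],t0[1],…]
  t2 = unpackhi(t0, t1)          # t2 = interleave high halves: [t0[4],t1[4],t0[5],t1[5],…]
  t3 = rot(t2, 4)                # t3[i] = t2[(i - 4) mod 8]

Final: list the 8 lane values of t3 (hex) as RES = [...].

  t0: 25 08 48 9d af 2a 4c 22
  t1: d9 25 89 08 4e 48 af 9d
  t2: af 4e 2a 48 4c af 22 9d
  t3: 4c af 22 9d af 4e 2a 48

RES = [0x4c, 0xaf, 0x22, 0x9d, 0xaf, 0x4e, 0x2a, 0x48]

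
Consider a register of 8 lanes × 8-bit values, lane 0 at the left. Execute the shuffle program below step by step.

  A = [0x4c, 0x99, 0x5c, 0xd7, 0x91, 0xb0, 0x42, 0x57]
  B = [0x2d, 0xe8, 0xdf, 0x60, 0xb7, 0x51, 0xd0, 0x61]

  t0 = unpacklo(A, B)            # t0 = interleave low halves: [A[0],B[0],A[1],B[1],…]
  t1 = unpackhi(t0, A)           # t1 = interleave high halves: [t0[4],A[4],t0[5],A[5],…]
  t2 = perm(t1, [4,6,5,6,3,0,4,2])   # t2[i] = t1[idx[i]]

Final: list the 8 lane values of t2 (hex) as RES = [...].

RES = [ 0xd7  0x60  0x42  0x60  0xb0  0x5c  0xd7  0xdf ]

  t0: 4c 2d 99 e8 5c df d7 60
  t1: 5c 91 df b0 d7 42 60 57
  t2: d7 60 42 60 b0 5c d7 df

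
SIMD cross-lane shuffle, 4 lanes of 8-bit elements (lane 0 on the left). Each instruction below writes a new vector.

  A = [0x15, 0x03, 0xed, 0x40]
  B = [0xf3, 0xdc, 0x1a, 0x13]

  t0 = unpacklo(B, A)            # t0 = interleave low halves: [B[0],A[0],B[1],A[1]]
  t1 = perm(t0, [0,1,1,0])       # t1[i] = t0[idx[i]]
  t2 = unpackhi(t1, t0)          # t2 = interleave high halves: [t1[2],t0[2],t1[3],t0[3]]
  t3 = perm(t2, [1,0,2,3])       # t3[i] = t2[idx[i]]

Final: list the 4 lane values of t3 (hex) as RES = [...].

RES = [ 0xdc  0x15  0xf3  0x03 ]

t0 = [0xf3, 0x15, 0xdc, 0x03]
t1 = [0xf3, 0x15, 0x15, 0xf3]
t2 = [0x15, 0xdc, 0xf3, 0x03]
t3 = [0xdc, 0x15, 0xf3, 0x03]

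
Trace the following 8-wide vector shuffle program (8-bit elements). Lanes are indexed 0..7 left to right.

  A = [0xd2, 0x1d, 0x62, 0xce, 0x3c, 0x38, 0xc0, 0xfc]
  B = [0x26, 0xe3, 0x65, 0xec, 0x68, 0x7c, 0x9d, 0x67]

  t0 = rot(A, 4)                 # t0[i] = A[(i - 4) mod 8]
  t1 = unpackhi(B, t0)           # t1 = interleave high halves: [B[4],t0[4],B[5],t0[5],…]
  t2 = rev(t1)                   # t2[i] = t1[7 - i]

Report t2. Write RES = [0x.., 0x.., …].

RES = [ 0xce  0x67  0x62  0x9d  0x1d  0x7c  0xd2  0x68 ]

→ t0 |3c|38|c0|fc|d2|1d|62|ce|
→ t1 |68|d2|7c|1d|9d|62|67|ce|
→ t2 |ce|67|62|9d|1d|7c|d2|68|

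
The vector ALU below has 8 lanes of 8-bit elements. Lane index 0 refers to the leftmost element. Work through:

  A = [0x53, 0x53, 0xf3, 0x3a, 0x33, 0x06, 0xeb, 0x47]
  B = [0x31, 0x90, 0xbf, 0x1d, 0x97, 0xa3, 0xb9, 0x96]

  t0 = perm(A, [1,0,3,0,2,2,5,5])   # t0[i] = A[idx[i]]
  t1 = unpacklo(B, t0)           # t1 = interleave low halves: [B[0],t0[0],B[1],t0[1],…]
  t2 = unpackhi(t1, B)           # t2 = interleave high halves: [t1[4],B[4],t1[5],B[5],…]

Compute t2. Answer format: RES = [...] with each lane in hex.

RES = [0xbf, 0x97, 0x3a, 0xa3, 0x1d, 0xb9, 0x53, 0x96]

  t0: 53 53 3a 53 f3 f3 06 06
  t1: 31 53 90 53 bf 3a 1d 53
  t2: bf 97 3a a3 1d b9 53 96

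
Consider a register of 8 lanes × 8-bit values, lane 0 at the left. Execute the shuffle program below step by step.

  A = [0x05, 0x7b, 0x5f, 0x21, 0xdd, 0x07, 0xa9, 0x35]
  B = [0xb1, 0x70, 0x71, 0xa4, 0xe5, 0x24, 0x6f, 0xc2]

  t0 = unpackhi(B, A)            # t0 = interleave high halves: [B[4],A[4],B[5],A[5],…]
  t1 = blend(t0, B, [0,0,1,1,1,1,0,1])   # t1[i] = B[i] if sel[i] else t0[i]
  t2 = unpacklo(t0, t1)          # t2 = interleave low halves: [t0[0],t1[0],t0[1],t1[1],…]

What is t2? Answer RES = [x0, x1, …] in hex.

t0 = [0xe5, 0xdd, 0x24, 0x07, 0x6f, 0xa9, 0xc2, 0x35]
t1 = [0xe5, 0xdd, 0x71, 0xa4, 0xe5, 0x24, 0xc2, 0xc2]
t2 = [0xe5, 0xe5, 0xdd, 0xdd, 0x24, 0x71, 0x07, 0xa4]

RES = [ 0xe5  0xe5  0xdd  0xdd  0x24  0x71  0x07  0xa4 ]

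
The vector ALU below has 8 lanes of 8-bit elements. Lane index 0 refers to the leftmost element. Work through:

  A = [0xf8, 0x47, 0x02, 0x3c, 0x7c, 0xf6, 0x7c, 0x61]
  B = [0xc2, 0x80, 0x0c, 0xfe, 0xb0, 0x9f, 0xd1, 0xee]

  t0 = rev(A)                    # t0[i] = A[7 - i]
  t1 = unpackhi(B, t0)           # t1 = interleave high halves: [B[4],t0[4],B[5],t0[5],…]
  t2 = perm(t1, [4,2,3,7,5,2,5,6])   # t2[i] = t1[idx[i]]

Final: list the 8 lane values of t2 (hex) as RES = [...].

RES = [ 0xd1  0x9f  0x02  0xf8  0x47  0x9f  0x47  0xee ]

t0 = [0x61, 0x7c, 0xf6, 0x7c, 0x3c, 0x02, 0x47, 0xf8]
t1 = [0xb0, 0x3c, 0x9f, 0x02, 0xd1, 0x47, 0xee, 0xf8]
t2 = [0xd1, 0x9f, 0x02, 0xf8, 0x47, 0x9f, 0x47, 0xee]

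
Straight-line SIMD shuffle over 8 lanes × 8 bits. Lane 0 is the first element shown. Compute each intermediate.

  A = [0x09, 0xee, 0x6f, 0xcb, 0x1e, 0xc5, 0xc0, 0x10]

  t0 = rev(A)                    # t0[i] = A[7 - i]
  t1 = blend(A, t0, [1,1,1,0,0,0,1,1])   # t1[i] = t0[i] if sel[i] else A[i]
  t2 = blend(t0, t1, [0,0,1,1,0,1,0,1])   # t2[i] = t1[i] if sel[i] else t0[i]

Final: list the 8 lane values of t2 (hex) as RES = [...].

  t0: 10 c0 c5 1e cb 6f ee 09
  t1: 10 c0 c5 cb 1e c5 ee 09
  t2: 10 c0 c5 cb cb c5 ee 09

RES = [0x10, 0xc0, 0xc5, 0xcb, 0xcb, 0xc5, 0xee, 0x09]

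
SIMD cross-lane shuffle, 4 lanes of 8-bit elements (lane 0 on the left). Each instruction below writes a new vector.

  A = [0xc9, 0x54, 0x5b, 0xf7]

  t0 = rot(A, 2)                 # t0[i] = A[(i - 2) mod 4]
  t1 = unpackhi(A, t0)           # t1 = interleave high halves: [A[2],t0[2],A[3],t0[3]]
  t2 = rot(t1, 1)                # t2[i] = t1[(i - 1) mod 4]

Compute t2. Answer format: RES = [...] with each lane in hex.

t0 = [0x5b, 0xf7, 0xc9, 0x54]
t1 = [0x5b, 0xc9, 0xf7, 0x54]
t2 = [0x54, 0x5b, 0xc9, 0xf7]

RES = [ 0x54  0x5b  0xc9  0xf7 ]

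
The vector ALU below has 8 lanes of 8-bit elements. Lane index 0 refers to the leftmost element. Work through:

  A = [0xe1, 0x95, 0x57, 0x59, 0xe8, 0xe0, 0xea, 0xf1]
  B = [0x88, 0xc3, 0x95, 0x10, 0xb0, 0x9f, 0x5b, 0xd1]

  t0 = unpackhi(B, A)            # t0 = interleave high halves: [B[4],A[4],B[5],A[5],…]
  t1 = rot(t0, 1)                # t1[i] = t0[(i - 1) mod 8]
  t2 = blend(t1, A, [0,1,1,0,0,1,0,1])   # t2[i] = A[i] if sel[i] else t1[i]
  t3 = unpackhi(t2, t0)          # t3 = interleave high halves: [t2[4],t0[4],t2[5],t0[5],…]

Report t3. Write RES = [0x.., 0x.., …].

RES = [0xe0, 0x5b, 0xe0, 0xea, 0xea, 0xd1, 0xf1, 0xf1]

  t0: b0 e8 9f e0 5b ea d1 f1
  t1: f1 b0 e8 9f e0 5b ea d1
  t2: f1 95 57 9f e0 e0 ea f1
  t3: e0 5b e0 ea ea d1 f1 f1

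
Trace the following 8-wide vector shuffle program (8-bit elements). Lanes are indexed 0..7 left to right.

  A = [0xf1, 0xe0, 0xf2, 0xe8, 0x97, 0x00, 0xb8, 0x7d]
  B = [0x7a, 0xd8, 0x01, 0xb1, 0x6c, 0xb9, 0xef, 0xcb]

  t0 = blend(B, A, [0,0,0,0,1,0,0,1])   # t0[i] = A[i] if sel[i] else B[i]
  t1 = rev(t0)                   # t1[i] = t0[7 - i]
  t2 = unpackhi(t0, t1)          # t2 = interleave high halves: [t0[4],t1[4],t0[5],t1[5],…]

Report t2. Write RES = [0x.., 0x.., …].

RES = [0x97, 0xb1, 0xb9, 0x01, 0xef, 0xd8, 0x7d, 0x7a]

t0 = [0x7a, 0xd8, 0x01, 0xb1, 0x97, 0xb9, 0xef, 0x7d]
t1 = [0x7d, 0xef, 0xb9, 0x97, 0xb1, 0x01, 0xd8, 0x7a]
t2 = [0x97, 0xb1, 0xb9, 0x01, 0xef, 0xd8, 0x7d, 0x7a]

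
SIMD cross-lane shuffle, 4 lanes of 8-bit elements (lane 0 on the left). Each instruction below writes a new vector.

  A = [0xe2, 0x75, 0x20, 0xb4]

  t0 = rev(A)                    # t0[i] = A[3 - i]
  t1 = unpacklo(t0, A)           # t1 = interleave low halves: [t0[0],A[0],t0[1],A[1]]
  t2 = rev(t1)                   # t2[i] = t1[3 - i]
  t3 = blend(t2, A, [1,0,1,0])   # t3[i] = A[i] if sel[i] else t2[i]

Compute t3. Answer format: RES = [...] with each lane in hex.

RES = [0xe2, 0x20, 0x20, 0xb4]

t0 = [0xb4, 0x20, 0x75, 0xe2]
t1 = [0xb4, 0xe2, 0x20, 0x75]
t2 = [0x75, 0x20, 0xe2, 0xb4]
t3 = [0xe2, 0x20, 0x20, 0xb4]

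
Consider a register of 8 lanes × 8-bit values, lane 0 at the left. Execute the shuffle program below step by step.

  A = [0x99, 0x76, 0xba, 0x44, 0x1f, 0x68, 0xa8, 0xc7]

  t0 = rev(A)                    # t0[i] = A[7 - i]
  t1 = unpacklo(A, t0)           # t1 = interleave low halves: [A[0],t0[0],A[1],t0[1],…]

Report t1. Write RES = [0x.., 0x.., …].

RES = [0x99, 0xc7, 0x76, 0xa8, 0xba, 0x68, 0x44, 0x1f]

→ t0 |c7|a8|68|1f|44|ba|76|99|
→ t1 |99|c7|76|a8|ba|68|44|1f|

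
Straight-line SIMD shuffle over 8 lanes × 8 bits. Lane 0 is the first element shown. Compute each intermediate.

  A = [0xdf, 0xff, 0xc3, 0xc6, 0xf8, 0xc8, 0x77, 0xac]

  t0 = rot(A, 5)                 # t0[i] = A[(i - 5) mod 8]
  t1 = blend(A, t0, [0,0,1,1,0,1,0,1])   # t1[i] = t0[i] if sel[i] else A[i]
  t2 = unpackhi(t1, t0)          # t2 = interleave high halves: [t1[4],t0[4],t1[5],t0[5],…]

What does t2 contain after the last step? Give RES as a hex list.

→ t0 |c6|f8|c8|77|ac|df|ff|c3|
→ t1 |df|ff|c8|77|f8|df|77|c3|
→ t2 |f8|ac|df|df|77|ff|c3|c3|

RES = [0xf8, 0xac, 0xdf, 0xdf, 0x77, 0xff, 0xc3, 0xc3]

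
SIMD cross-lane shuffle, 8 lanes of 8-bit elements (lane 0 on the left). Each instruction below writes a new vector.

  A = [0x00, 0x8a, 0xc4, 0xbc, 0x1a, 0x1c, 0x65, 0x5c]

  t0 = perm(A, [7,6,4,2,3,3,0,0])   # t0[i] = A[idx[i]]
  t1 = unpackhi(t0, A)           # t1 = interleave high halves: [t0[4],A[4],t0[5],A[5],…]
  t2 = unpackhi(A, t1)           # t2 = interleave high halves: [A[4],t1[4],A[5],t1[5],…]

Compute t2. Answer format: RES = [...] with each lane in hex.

t0 = [0x5c, 0x65, 0x1a, 0xc4, 0xbc, 0xbc, 0x00, 0x00]
t1 = [0xbc, 0x1a, 0xbc, 0x1c, 0x00, 0x65, 0x00, 0x5c]
t2 = [0x1a, 0x00, 0x1c, 0x65, 0x65, 0x00, 0x5c, 0x5c]

RES = [0x1a, 0x00, 0x1c, 0x65, 0x65, 0x00, 0x5c, 0x5c]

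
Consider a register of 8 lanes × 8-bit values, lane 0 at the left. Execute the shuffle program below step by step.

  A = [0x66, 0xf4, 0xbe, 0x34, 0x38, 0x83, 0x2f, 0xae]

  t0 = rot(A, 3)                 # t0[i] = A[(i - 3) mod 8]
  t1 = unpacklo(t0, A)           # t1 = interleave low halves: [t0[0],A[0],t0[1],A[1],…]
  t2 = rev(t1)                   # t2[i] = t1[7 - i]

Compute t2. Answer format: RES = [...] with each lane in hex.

  t0: 83 2f ae 66 f4 be 34 38
  t1: 83 66 2f f4 ae be 66 34
  t2: 34 66 be ae f4 2f 66 83

RES = [ 0x34  0x66  0xbe  0xae  0xf4  0x2f  0x66  0x83 ]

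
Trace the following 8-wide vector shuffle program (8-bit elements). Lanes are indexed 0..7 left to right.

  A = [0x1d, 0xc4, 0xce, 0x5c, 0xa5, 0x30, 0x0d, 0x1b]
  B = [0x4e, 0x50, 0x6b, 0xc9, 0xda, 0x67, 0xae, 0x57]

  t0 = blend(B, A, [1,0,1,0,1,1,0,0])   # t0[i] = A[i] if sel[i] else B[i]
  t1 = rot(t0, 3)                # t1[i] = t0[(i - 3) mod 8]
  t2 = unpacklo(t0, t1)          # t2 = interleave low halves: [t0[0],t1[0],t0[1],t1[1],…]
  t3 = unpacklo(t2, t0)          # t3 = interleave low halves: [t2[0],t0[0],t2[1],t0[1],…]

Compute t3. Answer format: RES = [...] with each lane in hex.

RES = [0x1d, 0x1d, 0x30, 0x50, 0x50, 0xce, 0xae, 0xc9]

→ t0 |1d|50|ce|c9|a5|30|ae|57|
→ t1 |30|ae|57|1d|50|ce|c9|a5|
→ t2 |1d|30|50|ae|ce|57|c9|1d|
→ t3 |1d|1d|30|50|50|ce|ae|c9|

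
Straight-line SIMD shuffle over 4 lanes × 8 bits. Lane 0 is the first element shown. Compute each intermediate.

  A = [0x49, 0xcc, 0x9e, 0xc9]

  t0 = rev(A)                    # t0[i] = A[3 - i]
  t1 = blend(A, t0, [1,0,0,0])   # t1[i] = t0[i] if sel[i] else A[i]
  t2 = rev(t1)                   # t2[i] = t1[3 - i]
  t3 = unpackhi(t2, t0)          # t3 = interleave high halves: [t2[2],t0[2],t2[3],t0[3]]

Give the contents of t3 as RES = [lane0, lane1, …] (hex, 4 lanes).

RES = [ 0xcc  0xcc  0xc9  0x49 ]

t0 = [0xc9, 0x9e, 0xcc, 0x49]
t1 = [0xc9, 0xcc, 0x9e, 0xc9]
t2 = [0xc9, 0x9e, 0xcc, 0xc9]
t3 = [0xcc, 0xcc, 0xc9, 0x49]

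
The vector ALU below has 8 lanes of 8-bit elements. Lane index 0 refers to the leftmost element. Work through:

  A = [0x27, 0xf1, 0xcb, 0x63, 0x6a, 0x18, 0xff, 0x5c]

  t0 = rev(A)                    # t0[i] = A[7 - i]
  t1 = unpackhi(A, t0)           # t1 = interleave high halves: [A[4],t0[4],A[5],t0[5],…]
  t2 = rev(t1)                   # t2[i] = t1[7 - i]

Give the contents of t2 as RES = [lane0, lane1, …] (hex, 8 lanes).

t0 = [0x5c, 0xff, 0x18, 0x6a, 0x63, 0xcb, 0xf1, 0x27]
t1 = [0x6a, 0x63, 0x18, 0xcb, 0xff, 0xf1, 0x5c, 0x27]
t2 = [0x27, 0x5c, 0xf1, 0xff, 0xcb, 0x18, 0x63, 0x6a]

RES = [ 0x27  0x5c  0xf1  0xff  0xcb  0x18  0x63  0x6a ]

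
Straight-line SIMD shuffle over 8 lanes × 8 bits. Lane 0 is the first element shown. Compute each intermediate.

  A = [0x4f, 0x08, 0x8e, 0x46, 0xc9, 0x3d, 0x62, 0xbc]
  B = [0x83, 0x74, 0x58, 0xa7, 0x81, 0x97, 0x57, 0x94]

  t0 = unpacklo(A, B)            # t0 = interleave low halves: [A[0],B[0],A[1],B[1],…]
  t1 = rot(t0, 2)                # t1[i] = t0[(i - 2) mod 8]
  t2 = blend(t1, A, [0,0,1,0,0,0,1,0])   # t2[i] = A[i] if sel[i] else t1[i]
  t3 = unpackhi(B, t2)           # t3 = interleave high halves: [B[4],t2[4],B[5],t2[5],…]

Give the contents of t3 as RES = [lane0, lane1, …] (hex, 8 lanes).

t0 = [0x4f, 0x83, 0x08, 0x74, 0x8e, 0x58, 0x46, 0xa7]
t1 = [0x46, 0xa7, 0x4f, 0x83, 0x08, 0x74, 0x8e, 0x58]
t2 = [0x46, 0xa7, 0x8e, 0x83, 0x08, 0x74, 0x62, 0x58]
t3 = [0x81, 0x08, 0x97, 0x74, 0x57, 0x62, 0x94, 0x58]

RES = [ 0x81  0x08  0x97  0x74  0x57  0x62  0x94  0x58 ]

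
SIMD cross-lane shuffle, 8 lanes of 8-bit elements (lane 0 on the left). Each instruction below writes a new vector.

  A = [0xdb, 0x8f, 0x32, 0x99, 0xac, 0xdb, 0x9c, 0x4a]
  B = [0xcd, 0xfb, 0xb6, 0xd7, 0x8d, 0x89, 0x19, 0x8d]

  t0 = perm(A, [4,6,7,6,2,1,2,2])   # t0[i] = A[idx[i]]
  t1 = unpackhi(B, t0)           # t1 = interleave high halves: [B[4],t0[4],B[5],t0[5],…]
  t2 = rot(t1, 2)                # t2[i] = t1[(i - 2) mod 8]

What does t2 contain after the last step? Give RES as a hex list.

  t0: ac 9c 4a 9c 32 8f 32 32
  t1: 8d 32 89 8f 19 32 8d 32
  t2: 8d 32 8d 32 89 8f 19 32

RES = [ 0x8d  0x32  0x8d  0x32  0x89  0x8f  0x19  0x32 ]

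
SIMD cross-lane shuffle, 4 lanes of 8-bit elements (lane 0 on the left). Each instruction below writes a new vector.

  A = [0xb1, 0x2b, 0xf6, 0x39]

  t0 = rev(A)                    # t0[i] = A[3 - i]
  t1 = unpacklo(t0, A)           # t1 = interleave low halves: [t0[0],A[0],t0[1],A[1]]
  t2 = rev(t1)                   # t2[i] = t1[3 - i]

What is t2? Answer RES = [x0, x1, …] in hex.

  t0: 39 f6 2b b1
  t1: 39 b1 f6 2b
  t2: 2b f6 b1 39

RES = [0x2b, 0xf6, 0xb1, 0x39]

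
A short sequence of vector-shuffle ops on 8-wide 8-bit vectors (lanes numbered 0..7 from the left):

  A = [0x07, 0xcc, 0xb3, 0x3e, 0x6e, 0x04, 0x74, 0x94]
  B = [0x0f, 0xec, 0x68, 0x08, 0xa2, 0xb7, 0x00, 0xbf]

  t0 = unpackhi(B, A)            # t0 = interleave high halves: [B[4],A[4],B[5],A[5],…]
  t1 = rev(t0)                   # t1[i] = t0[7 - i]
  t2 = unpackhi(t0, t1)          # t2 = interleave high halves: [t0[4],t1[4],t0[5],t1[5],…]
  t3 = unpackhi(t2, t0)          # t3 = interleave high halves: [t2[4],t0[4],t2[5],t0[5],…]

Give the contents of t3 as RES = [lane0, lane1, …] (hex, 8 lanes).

RES = [ 0xbf  0x00  0x6e  0x74  0x94  0xbf  0xa2  0x94 ]

→ t0 |a2|6e|b7|04|00|74|bf|94|
→ t1 |94|bf|74|00|04|b7|6e|a2|
→ t2 |00|04|74|b7|bf|6e|94|a2|
→ t3 |bf|00|6e|74|94|bf|a2|94|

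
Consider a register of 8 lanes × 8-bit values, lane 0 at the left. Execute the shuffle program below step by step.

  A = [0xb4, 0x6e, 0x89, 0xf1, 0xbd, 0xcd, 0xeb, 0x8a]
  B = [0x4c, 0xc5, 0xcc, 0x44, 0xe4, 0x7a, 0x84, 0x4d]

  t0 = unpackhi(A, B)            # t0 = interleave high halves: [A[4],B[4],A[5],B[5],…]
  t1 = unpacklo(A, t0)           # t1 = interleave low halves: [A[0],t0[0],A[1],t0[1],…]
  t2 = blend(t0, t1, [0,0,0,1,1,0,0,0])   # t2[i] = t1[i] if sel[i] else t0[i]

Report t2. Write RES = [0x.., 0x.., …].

  t0: bd e4 cd 7a eb 84 8a 4d
  t1: b4 bd 6e e4 89 cd f1 7a
  t2: bd e4 cd e4 89 84 8a 4d

RES = [0xbd, 0xe4, 0xcd, 0xe4, 0x89, 0x84, 0x8a, 0x4d]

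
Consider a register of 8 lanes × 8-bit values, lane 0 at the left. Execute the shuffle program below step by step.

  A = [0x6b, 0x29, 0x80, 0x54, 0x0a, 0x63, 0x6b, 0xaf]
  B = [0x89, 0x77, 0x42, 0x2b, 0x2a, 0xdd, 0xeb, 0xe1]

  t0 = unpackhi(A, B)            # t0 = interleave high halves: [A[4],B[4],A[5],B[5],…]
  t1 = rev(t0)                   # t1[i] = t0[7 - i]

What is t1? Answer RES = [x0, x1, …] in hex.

t0 = [0x0a, 0x2a, 0x63, 0xdd, 0x6b, 0xeb, 0xaf, 0xe1]
t1 = [0xe1, 0xaf, 0xeb, 0x6b, 0xdd, 0x63, 0x2a, 0x0a]

RES = [0xe1, 0xaf, 0xeb, 0x6b, 0xdd, 0x63, 0x2a, 0x0a]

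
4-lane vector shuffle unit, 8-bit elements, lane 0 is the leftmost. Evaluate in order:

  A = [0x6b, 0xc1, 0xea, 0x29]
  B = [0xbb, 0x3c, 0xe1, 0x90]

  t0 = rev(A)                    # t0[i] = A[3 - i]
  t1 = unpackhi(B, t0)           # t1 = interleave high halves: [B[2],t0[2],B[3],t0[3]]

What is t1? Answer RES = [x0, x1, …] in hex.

→ t0 |29|ea|c1|6b|
→ t1 |e1|c1|90|6b|

RES = [ 0xe1  0xc1  0x90  0x6b ]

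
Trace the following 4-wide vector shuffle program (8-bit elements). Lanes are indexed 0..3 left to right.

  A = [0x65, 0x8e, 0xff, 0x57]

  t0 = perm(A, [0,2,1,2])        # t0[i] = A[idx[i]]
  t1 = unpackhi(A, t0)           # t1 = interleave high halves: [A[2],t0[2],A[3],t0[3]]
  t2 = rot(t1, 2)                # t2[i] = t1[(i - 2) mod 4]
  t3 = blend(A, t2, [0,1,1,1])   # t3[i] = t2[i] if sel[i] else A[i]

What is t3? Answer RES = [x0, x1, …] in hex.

t0 = [0x65, 0xff, 0x8e, 0xff]
t1 = [0xff, 0x8e, 0x57, 0xff]
t2 = [0x57, 0xff, 0xff, 0x8e]
t3 = [0x65, 0xff, 0xff, 0x8e]

RES = [ 0x65  0xff  0xff  0x8e ]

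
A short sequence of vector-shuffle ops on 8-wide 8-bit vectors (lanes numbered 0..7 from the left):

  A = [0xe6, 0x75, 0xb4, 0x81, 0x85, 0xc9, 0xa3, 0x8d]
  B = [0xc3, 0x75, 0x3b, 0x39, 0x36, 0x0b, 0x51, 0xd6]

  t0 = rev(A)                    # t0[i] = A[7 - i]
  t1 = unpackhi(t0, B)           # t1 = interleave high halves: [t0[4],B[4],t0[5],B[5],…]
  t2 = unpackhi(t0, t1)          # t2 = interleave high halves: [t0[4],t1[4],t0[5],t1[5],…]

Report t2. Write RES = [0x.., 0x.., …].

RES = [0x81, 0x75, 0xb4, 0x51, 0x75, 0xe6, 0xe6, 0xd6]

→ t0 |8d|a3|c9|85|81|b4|75|e6|
→ t1 |81|36|b4|0b|75|51|e6|d6|
→ t2 |81|75|b4|51|75|e6|e6|d6|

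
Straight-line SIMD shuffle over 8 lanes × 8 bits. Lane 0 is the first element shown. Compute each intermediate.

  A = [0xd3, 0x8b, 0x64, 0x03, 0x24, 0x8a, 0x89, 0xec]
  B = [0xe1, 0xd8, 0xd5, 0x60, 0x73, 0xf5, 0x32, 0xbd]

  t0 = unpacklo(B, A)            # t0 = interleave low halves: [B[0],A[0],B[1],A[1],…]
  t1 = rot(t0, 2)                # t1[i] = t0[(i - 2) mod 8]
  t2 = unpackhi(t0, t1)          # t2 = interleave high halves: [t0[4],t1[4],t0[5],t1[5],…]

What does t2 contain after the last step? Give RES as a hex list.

RES = [ 0xd5  0xd8  0x64  0x8b  0x60  0xd5  0x03  0x64 ]

  t0: e1 d3 d8 8b d5 64 60 03
  t1: 60 03 e1 d3 d8 8b d5 64
  t2: d5 d8 64 8b 60 d5 03 64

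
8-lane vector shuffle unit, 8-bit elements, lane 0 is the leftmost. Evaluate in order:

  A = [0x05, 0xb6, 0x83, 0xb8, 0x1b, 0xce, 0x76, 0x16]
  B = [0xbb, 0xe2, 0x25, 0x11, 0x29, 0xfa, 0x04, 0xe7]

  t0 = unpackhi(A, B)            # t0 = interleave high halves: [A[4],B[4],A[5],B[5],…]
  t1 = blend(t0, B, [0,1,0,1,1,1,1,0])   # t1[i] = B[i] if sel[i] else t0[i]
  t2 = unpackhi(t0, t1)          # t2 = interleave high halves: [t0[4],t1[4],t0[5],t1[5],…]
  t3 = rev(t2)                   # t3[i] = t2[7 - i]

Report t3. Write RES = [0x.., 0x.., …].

  t0: 1b 29 ce fa 76 04 16 e7
  t1: 1b e2 ce 11 29 fa 04 e7
  t2: 76 29 04 fa 16 04 e7 e7
  t3: e7 e7 04 16 fa 04 29 76

RES = [0xe7, 0xe7, 0x04, 0x16, 0xfa, 0x04, 0x29, 0x76]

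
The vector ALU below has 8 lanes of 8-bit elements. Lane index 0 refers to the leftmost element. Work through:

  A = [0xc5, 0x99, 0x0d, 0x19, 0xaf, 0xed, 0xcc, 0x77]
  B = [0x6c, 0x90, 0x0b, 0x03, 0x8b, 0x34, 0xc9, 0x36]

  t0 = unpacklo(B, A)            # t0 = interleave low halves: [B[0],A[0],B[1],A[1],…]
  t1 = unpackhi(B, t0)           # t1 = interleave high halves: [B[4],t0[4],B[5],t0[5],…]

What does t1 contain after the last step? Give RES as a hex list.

RES = [0x8b, 0x0b, 0x34, 0x0d, 0xc9, 0x03, 0x36, 0x19]

→ t0 |6c|c5|90|99|0b|0d|03|19|
→ t1 |8b|0b|34|0d|c9|03|36|19|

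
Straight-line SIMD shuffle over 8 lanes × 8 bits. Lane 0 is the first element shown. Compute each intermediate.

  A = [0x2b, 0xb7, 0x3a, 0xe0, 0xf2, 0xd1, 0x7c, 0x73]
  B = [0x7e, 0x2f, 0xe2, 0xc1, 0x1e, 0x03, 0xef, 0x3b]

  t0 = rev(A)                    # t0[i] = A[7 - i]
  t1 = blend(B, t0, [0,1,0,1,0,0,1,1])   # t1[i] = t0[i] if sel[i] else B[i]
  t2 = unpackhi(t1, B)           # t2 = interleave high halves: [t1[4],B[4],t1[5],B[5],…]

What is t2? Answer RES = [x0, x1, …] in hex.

→ t0 |73|7c|d1|f2|e0|3a|b7|2b|
→ t1 |7e|7c|e2|f2|1e|03|b7|2b|
→ t2 |1e|1e|03|03|b7|ef|2b|3b|

RES = [0x1e, 0x1e, 0x03, 0x03, 0xb7, 0xef, 0x2b, 0x3b]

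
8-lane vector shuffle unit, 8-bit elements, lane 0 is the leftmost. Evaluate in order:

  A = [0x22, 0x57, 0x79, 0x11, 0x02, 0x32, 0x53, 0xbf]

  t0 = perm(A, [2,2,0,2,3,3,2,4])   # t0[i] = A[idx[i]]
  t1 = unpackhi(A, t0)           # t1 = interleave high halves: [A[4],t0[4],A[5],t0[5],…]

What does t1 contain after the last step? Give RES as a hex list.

RES = [0x02, 0x11, 0x32, 0x11, 0x53, 0x79, 0xbf, 0x02]

  t0: 79 79 22 79 11 11 79 02
  t1: 02 11 32 11 53 79 bf 02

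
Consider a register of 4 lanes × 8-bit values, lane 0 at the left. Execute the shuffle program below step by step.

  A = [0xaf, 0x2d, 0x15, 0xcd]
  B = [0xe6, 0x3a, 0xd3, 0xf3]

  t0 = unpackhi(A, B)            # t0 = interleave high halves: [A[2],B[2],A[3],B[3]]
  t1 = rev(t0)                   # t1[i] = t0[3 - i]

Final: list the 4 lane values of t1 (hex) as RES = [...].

RES = [ 0xf3  0xcd  0xd3  0x15 ]

  t0: 15 d3 cd f3
  t1: f3 cd d3 15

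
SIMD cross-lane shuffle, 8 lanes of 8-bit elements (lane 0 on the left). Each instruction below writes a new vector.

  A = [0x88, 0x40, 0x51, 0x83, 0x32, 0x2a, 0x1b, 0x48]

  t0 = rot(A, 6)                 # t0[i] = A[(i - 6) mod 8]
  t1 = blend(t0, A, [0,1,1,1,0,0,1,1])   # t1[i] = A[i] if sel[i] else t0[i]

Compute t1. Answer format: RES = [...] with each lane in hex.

t0 = [0x51, 0x83, 0x32, 0x2a, 0x1b, 0x48, 0x88, 0x40]
t1 = [0x51, 0x40, 0x51, 0x83, 0x1b, 0x48, 0x1b, 0x48]

RES = [ 0x51  0x40  0x51  0x83  0x1b  0x48  0x1b  0x48 ]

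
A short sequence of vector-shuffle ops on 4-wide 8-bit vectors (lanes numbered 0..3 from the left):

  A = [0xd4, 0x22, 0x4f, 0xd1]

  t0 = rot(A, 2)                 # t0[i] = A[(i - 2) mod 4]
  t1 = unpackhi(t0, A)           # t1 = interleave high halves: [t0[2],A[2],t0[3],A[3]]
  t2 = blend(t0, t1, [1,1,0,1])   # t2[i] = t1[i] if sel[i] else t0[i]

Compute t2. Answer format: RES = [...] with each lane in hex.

t0 = [0x4f, 0xd1, 0xd4, 0x22]
t1 = [0xd4, 0x4f, 0x22, 0xd1]
t2 = [0xd4, 0x4f, 0xd4, 0xd1]

RES = [ 0xd4  0x4f  0xd4  0xd1 ]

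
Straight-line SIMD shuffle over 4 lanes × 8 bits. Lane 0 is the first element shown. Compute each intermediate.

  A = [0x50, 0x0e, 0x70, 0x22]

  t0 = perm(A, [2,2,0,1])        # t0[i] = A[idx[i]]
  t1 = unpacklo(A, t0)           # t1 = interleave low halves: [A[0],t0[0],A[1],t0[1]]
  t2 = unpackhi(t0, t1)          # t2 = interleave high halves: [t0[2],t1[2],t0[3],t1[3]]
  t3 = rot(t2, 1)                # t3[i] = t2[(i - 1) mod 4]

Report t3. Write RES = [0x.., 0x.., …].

  t0: 70 70 50 0e
  t1: 50 70 0e 70
  t2: 50 0e 0e 70
  t3: 70 50 0e 0e

RES = [ 0x70  0x50  0x0e  0x0e ]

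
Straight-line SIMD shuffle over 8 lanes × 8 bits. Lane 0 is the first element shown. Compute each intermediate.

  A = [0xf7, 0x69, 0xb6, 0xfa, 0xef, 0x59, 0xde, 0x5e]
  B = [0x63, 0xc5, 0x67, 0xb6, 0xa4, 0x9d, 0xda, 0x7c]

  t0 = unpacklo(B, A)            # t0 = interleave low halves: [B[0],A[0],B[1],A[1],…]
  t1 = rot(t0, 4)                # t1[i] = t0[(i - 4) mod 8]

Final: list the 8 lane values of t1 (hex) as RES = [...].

RES = [ 0x67  0xb6  0xb6  0xfa  0x63  0xf7  0xc5  0x69 ]

t0 = [0x63, 0xf7, 0xc5, 0x69, 0x67, 0xb6, 0xb6, 0xfa]
t1 = [0x67, 0xb6, 0xb6, 0xfa, 0x63, 0xf7, 0xc5, 0x69]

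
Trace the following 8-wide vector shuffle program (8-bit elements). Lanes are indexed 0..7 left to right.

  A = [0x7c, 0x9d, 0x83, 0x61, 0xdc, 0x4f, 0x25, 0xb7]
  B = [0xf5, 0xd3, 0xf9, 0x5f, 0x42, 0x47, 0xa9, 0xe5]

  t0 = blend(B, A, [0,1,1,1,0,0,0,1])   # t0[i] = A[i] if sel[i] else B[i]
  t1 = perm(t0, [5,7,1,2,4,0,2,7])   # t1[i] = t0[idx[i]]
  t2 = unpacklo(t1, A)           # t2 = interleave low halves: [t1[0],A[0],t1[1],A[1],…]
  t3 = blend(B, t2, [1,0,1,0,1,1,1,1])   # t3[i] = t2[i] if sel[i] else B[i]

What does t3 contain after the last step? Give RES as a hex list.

RES = [ 0x47  0xd3  0xb7  0x5f  0x9d  0x83  0x83  0x61 ]

  t0: f5 9d 83 61 42 47 a9 b7
  t1: 47 b7 9d 83 42 f5 83 b7
  t2: 47 7c b7 9d 9d 83 83 61
  t3: 47 d3 b7 5f 9d 83 83 61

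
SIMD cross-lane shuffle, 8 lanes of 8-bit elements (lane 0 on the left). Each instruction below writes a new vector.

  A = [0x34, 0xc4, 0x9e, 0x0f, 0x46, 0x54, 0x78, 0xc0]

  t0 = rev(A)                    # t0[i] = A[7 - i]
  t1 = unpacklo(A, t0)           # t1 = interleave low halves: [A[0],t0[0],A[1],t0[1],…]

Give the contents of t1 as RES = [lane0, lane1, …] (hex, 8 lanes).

t0 = [0xc0, 0x78, 0x54, 0x46, 0x0f, 0x9e, 0xc4, 0x34]
t1 = [0x34, 0xc0, 0xc4, 0x78, 0x9e, 0x54, 0x0f, 0x46]

RES = [ 0x34  0xc0  0xc4  0x78  0x9e  0x54  0x0f  0x46 ]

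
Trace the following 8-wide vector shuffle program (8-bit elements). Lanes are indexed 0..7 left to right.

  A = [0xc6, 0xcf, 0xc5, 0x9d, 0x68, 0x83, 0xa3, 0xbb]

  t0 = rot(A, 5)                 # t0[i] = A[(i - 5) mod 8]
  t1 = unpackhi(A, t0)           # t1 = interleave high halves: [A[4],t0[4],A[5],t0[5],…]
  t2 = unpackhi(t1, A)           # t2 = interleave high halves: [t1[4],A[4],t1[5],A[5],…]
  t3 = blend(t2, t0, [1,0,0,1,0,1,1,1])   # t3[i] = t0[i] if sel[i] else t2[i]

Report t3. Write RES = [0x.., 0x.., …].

RES = [0x9d, 0x68, 0xcf, 0xa3, 0xbb, 0xc6, 0xcf, 0xc5]

→ t0 |9d|68|83|a3|bb|c6|cf|c5|
→ t1 |68|bb|83|c6|a3|cf|bb|c5|
→ t2 |a3|68|cf|83|bb|a3|c5|bb|
→ t3 |9d|68|cf|a3|bb|c6|cf|c5|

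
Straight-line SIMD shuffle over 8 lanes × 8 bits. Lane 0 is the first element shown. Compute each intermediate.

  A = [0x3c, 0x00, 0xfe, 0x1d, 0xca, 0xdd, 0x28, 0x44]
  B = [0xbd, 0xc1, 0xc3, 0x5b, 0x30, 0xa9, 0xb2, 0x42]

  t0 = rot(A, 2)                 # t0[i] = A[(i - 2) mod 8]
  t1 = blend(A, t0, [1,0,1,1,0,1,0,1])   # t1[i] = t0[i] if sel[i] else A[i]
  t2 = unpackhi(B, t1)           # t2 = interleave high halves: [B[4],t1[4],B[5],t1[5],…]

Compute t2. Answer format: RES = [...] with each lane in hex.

RES = [0x30, 0xca, 0xa9, 0x1d, 0xb2, 0x28, 0x42, 0xdd]

  t0: 28 44 3c 00 fe 1d ca dd
  t1: 28 00 3c 00 ca 1d 28 dd
  t2: 30 ca a9 1d b2 28 42 dd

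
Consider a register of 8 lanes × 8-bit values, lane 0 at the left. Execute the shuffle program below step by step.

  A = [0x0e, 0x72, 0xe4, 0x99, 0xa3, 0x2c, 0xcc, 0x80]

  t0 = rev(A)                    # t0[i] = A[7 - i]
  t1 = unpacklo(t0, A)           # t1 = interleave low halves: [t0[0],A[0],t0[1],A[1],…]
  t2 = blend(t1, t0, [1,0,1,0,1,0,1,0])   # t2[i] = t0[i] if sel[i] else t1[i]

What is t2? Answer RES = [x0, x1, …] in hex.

RES = [0x80, 0x0e, 0x2c, 0x72, 0x99, 0xe4, 0x72, 0x99]

→ t0 |80|cc|2c|a3|99|e4|72|0e|
→ t1 |80|0e|cc|72|2c|e4|a3|99|
→ t2 |80|0e|2c|72|99|e4|72|99|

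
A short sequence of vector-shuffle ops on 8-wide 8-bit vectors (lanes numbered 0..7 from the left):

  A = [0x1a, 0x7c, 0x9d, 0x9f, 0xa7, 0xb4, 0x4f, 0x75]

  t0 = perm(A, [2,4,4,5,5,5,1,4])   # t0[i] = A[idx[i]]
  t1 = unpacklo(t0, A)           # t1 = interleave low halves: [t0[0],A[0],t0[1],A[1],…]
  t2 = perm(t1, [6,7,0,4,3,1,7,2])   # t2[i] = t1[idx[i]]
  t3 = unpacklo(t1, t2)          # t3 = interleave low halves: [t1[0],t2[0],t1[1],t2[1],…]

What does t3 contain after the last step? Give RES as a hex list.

  t0: 9d a7 a7 b4 b4 b4 7c a7
  t1: 9d 1a a7 7c a7 9d b4 9f
  t2: b4 9f 9d a7 7c 1a 9f a7
  t3: 9d b4 1a 9f a7 9d 7c a7

RES = [ 0x9d  0xb4  0x1a  0x9f  0xa7  0x9d  0x7c  0xa7 ]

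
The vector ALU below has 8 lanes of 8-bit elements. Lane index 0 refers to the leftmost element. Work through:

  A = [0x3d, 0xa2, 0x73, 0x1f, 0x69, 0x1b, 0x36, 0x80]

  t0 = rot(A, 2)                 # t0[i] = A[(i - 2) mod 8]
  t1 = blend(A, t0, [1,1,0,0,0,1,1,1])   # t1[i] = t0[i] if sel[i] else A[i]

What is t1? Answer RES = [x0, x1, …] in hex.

  t0: 36 80 3d a2 73 1f 69 1b
  t1: 36 80 73 1f 69 1f 69 1b

RES = [ 0x36  0x80  0x73  0x1f  0x69  0x1f  0x69  0x1b ]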